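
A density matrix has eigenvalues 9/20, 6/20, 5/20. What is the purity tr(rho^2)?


tr(rho^2) = sum of eigenvalues squared
= (9/20)^2 + (6/20)^2 + (5/20)^2
= (81 + 36 + 25) / 400
= 142/400
= 0.3550

0.3550


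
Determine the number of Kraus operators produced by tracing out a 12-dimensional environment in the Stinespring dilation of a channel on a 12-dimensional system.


Tracing out the environment in an orthonormal basis {|i>_E} gives Kraus operators K_i = <i|_E U |0>_E.
Number of Kraus operators = dim(H_env) = d_env
= 12

12


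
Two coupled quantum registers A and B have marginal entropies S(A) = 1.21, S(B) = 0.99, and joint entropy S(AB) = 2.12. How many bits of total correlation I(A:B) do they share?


I(A:B) = S(A) + S(B) - S(AB)
= 1.21 + 0.99 - 2.12
= 0.0800

0.0800


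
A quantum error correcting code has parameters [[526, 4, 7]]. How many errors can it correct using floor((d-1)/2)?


Code parameters: [[526, 4, 7]], distance d = 7.
Number of correctable errors = floor((d-1)/2)
= floor((7 - 1)/2)
= floor(6/2)
= 3

3


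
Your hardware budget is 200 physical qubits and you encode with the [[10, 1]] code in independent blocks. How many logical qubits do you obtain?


Each code block uses 10 physical qubits for 1 logical qubit(s).
Number of complete blocks = floor(200 / 10) = 20
Logical qubits = 20 * 1
= 20

20


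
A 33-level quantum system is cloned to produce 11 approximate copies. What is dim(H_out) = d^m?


Output space = H^(tensor 11) where dim(H) = 33
dim = 33^11
= 1089 (after 2 factors)
= 35937 (after 3 factors)
= 1185921 (after 4 factors)
= 39135393 (after 5 factors)
= 1291467969 (after 6 factors)
= 42618442977 (after 7 factors)
= 1406408618241 (after 8 factors)
= 46411484401953 (after 9 factors)
= 1531578985264449 (after 10 factors)
= 50542106513726817 (after 11 factors)
= 50542106513726817

50542106513726817


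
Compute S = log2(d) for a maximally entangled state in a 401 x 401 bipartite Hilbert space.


For a maximally entangled state in d x d:
S = log2(d) = log2(401)
= 8.6475

8.6475


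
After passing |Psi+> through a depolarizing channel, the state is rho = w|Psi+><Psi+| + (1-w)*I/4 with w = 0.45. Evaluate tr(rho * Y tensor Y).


|Psi+> = (|01> + |10>)/sqrt(2)
For the pure Bell state, <Y_A Y_B> = +1 (Bell-state Pauli correlator).
The maximally-mixed part I/4 has tr(I/4 * P tensor P) = 0 for any traceless Pauli P.
So <Y_A Y_B>_rho = w * (+1) + (1 - w) * 0
= 0.45 * (+1)
= 0.4500

0.4500


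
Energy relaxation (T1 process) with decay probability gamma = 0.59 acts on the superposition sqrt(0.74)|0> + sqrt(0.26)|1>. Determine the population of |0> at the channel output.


For amplitude damping with parameter gamma on state sqrt(a)|0> + sqrt(b)|1>:
alpha^2 = 0.74, beta^2 = 0.26
P(|0>) = alpha^2 + gamma * beta^2
= 0.74 + 0.59 * 0.26
= 0.74 + 0.1534
= 0.8934

0.8934


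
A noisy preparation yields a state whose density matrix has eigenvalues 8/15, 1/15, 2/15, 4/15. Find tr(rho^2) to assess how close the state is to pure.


tr(rho^2) = sum of eigenvalues squared
= (8/15)^2 + (1/15)^2 + (2/15)^2 + (4/15)^2
= (64 + 1 + 4 + 16) / 225
= 85/225
= 0.3778

0.3778


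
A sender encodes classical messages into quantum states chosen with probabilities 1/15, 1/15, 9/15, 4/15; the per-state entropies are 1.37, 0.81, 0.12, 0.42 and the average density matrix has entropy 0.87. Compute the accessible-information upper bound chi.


chi = S(rho) - sum_i p_i * S(rho_i)
Weighted entropy = 1/15 * 1.37 + 1/15 * 0.81 + 9/15 * 0.12 + 4/15 * 0.42
= 0.3293
chi = 0.87 - 0.3293
= 0.5407

0.5407


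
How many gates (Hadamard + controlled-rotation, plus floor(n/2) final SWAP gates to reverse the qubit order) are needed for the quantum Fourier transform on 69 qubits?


Hadamard gates: 69
Controlled rotations: n*(n-1)/2 = 69*68/2 = 2346
SWAP gates: floor(n/2) = floor(69/2) = 34
Total = 69 + 2346 + 34
= 2449

2449


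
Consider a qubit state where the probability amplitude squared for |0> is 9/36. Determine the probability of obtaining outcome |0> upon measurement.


|alpha|^2 = 9/36 = 0.2500
|beta|^2 = 1 - 9/36 = 27/36 = 0.7500
P(|0>) = |alpha|^2 = 0.2500

0.2500


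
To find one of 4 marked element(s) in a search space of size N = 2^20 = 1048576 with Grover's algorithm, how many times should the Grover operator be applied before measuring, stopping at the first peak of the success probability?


After j Grover iterations the success probability is P(j) = sin^2((2j+1)*theta), where sin(theta) = sqrt(k/N).
N = 2^20 = 1048576, k = 4
sin(theta) = sqrt(k/N) = 0.001953125
theta = arcsin(sqrt(k/N)) = 0.001953126242 rad
P(j) reaches its first maximum when (2j+1)*theta is as close as possible to pi/2, i.e. j = round(pi/(4*theta) - 1/2).
pi/(4*theta) - 1/2 = 401.6236
(For comparison, the common estimate pi/4 * sqrt(N/k) = 402.1239; the exact maximiser is used here.)
Optimal iterations = 402

402


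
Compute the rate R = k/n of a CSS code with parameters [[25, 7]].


Code rate R = k/n
= 7/25
= 0.2800

0.2800


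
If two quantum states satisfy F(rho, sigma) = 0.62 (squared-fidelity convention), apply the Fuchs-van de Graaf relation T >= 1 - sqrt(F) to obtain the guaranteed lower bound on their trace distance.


Fuchs-van de Graaf (squared-fidelity convention): 1 - sqrt(F) <= T <= sqrt(1 - F).
Lower bound: T >= 1 - sqrt(F)
sqrt(F) = sqrt(0.62) = 0.7874
T >= 1 - 0.7874
T >= 0.2126

0.2126


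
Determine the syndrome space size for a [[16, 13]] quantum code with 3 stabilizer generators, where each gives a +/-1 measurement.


Each stabilizer generator gives a binary (+1 or -1) measurement outcome.
With 3 independent generators:
Total syndromes = 2^3
= 8

8


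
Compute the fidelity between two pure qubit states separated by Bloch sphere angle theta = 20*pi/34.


For states separated by angle theta on Bloch sphere:
F = cos^2(theta/2)
theta = 20*pi/34 = 1.8480
theta/2 = 0.9240
cos(theta/2) = 0.6026
F = 0.3632

0.3632


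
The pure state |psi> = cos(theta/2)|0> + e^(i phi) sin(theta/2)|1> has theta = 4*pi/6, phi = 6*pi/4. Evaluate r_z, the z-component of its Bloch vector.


theta = 2.0944, phi = 4.7124
r_z = cos(theta) = -0.5000

-0.5000


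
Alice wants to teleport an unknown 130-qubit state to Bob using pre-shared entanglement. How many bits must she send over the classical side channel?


Quantum teleportation requires 2 classical bits per qubit teleported.
130 qubit(s) -> 2 * 130 = 260 classical bits

260


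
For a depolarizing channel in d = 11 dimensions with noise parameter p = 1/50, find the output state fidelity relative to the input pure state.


F = (1-p) + p/d
= (1 - 0.0200) + 0.0200/11
= 0.9800 + 0.0018
= 0.9818

0.9818


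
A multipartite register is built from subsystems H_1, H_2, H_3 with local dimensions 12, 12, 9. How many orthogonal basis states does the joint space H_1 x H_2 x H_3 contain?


dim(H_1 x H_2 x H_3) = 12 * 12 * 9
= 144 * 9
= 1296

1296


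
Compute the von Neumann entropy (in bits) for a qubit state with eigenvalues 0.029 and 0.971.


S = -p*log2(p) - (1-p)*log2(1-p)
p = 0.0290, 1-p = 0.9710
= -0.0290 * log2(0.0290) - 0.9710 * log2(0.9710)
= -(-0.1481) - (-0.0412)
= 0.1894

0.1894


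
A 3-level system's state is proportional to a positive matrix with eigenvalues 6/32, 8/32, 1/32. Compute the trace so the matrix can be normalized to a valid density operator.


tr(M) = sum of eigenvalues
= 6/32 + 8/32 + 1/32
= 15/32
= 0.4688

0.4688


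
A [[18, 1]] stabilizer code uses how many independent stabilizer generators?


For an [[n,k]] stabilizer code:
Number of stabilizer generators = n - k
= 18 - 1
= 17

17


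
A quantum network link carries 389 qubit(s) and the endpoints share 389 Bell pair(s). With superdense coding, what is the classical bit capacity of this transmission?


Superdense coding allows 2 classical bits per shared entangled pair.
389 pair(s) -> 2 * 389 = 778 classical bits

778


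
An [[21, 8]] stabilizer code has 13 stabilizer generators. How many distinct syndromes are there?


Each stabilizer generator gives a binary (+1 or -1) measurement outcome.
With 13 independent generators:
Total syndromes = 2^13
= 8192

8192


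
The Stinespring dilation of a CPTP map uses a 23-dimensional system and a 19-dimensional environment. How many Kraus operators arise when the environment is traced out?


Tracing out the environment in an orthonormal basis {|i>_E} gives Kraus operators K_i = <i|_E U |0>_E.
Number of Kraus operators = dim(H_env) = d_env
= 19

19


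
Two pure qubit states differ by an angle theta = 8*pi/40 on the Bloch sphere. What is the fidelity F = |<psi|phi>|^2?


For states separated by angle theta on Bloch sphere:
F = cos^2(theta/2)
theta = 8*pi/40 = 0.6283
theta/2 = 0.3142
cos(theta/2) = 0.9511
F = 0.9045

0.9045


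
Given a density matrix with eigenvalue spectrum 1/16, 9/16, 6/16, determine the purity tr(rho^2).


tr(rho^2) = sum of eigenvalues squared
= (1/16)^2 + (9/16)^2 + (6/16)^2
= (1 + 81 + 36) / 256
= 118/256
= 0.4609

0.4609


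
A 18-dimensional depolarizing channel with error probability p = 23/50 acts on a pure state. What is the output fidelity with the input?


F = (1-p) + p/d
= (1 - 0.4600) + 0.4600/18
= 0.5400 + 0.0256
= 0.5656

0.5656


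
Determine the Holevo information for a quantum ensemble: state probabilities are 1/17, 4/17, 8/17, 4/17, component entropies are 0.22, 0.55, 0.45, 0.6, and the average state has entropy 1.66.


chi = S(rho) - sum_i p_i * S(rho_i)
Weighted entropy = 1/17 * 0.22 + 4/17 * 0.55 + 8/17 * 0.45 + 4/17 * 0.6
= 0.4953
chi = 1.66 - 0.4953
= 1.1647

1.1647


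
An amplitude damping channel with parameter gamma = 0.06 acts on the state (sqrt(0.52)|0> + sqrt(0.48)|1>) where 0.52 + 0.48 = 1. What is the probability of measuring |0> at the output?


For amplitude damping with parameter gamma on state sqrt(a)|0> + sqrt(b)|1>:
alpha^2 = 0.52, beta^2 = 0.48
P(|0>) = alpha^2 + gamma * beta^2
= 0.52 + 0.06 * 0.48
= 0.52 + 0.0288
= 0.5488

0.5488


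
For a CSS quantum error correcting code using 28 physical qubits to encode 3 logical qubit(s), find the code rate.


Code rate R = k/n
= 3/28
= 0.1071

0.1071


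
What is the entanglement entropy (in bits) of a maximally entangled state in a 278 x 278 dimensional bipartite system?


For a maximally entangled state in d x d:
S = log2(d) = log2(278)
= 8.1189

8.1189


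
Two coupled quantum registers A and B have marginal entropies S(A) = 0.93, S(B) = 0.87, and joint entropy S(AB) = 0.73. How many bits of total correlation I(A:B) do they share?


I(A:B) = S(A) + S(B) - S(AB)
= 0.93 + 0.87 - 0.73
= 1.0700

1.0700


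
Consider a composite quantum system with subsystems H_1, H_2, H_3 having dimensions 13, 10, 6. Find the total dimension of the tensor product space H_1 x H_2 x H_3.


dim(H_1 x H_2 x H_3) = 13 * 10 * 6
= 130 * 6
= 780

780


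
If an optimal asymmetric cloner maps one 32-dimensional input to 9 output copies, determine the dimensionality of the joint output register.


Output space = H^(tensor 9) where dim(H) = 32
dim = 32^9
= 1024 (after 2 factors)
= 32768 (after 3 factors)
= 1048576 (after 4 factors)
= 33554432 (after 5 factors)
= 1073741824 (after 6 factors)
= 34359738368 (after 7 factors)
= 1099511627776 (after 8 factors)
= 35184372088832 (after 9 factors)
= 35184372088832

35184372088832


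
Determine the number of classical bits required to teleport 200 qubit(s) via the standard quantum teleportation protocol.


Quantum teleportation requires 2 classical bits per qubit teleported.
200 qubit(s) -> 2 * 200 = 400 classical bits

400


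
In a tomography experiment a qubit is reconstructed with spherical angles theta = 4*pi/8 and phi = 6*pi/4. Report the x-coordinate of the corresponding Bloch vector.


theta = 1.5708, phi = 4.7124
r_x = sin(theta)*cos(phi) = 1.0000 * 0.0000
r_x = 0.0000

0.0000


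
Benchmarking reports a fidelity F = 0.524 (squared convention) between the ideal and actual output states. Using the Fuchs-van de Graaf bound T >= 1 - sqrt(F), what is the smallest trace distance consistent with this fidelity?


Fuchs-van de Graaf (squared-fidelity convention): 1 - sqrt(F) <= T <= sqrt(1 - F).
Lower bound: T >= 1 - sqrt(F)
sqrt(F) = sqrt(0.524) = 0.7239
T >= 1 - 0.7239
T >= 0.2761

0.2761


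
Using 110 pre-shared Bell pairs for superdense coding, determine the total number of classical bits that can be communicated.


Superdense coding allows 2 classical bits per shared entangled pair.
110 pair(s) -> 2 * 110 = 220 classical bits

220


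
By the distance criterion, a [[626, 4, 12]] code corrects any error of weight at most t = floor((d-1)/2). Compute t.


Code parameters: [[626, 4, 12]], distance d = 12.
Number of correctable errors = floor((d-1)/2)
= floor((12 - 1)/2)
= floor(11/2)
= 5

5


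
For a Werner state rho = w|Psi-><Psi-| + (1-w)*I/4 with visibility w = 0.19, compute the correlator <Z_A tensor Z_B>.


|Psi-> = (|01> - |10>)/sqrt(2)
For the pure Bell state, <Z_A Z_B> = -1 (Bell-state Pauli correlator).
The maximally-mixed part I/4 has tr(I/4 * P tensor P) = 0 for any traceless Pauli P.
So <Z_A Z_B>_rho = w * (-1) + (1 - w) * 0
= 0.19 * (-1)
= -0.1900

-0.1900


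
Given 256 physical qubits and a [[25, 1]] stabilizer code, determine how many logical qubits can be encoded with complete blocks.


Each code block uses 25 physical qubits for 1 logical qubit(s).
Number of complete blocks = floor(256 / 25) = 10
Logical qubits = 10 * 1
= 10

10


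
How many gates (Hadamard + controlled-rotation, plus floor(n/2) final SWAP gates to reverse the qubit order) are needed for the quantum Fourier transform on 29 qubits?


Hadamard gates: 29
Controlled rotations: n*(n-1)/2 = 29*28/2 = 406
SWAP gates: floor(n/2) = floor(29/2) = 14
Total = 29 + 406 + 14
= 449

449


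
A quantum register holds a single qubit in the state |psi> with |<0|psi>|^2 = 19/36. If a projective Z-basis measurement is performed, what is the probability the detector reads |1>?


|alpha|^2 = 19/36 = 0.5278
|beta|^2 = 1 - 19/36 = 17/36 = 0.4722
P(|1>) = |beta|^2 = 0.4722

0.4722


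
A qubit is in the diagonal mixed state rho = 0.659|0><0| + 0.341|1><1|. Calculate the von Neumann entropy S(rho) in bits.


S = -p*log2(p) - (1-p)*log2(1-p)
p = 0.6590, 1-p = 0.3410
= -0.6590 * log2(0.6590) - 0.3410 * log2(0.3410)
= -(-0.3965) - (-0.5293)
= 0.9258

0.9258


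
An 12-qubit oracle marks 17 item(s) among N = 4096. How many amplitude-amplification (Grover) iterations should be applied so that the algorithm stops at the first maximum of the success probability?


After j Grover iterations the success probability is P(j) = sin^2((2j+1)*theta), where sin(theta) = sqrt(k/N).
N = 2^12 = 4096, k = 17
sin(theta) = sqrt(k/N) = 0.0644235254
theta = arcsin(sqrt(k/N)) = 0.06446817264 rad
P(j) reaches its first maximum when (2j+1)*theta is as close as possible to pi/2, i.e. j = round(pi/(4*theta) - 1/2).
pi/(4*theta) - 1/2 = 11.6827
(For comparison, the common estimate pi/4 * sqrt(N/k) = 12.1912; the exact maximiser is used here.)
Optimal iterations = 12

12


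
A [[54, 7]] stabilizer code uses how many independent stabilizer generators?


For an [[n,k]] stabilizer code:
Number of stabilizer generators = n - k
= 54 - 7
= 47

47


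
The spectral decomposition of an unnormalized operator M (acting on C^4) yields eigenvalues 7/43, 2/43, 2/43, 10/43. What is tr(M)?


tr(M) = sum of eigenvalues
= 7/43 + 2/43 + 2/43 + 10/43
= 21/43
= 0.4884

0.4884


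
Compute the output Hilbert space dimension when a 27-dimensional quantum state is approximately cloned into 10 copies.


Output space = H^(tensor 10) where dim(H) = 27
dim = 27^10
= 729 (after 2 factors)
= 19683 (after 3 factors)
= 531441 (after 4 factors)
= 14348907 (after 5 factors)
= 387420489 (after 6 factors)
= 10460353203 (after 7 factors)
= 282429536481 (after 8 factors)
= 7625597484987 (after 9 factors)
= 205891132094649 (after 10 factors)
= 205891132094649

205891132094649


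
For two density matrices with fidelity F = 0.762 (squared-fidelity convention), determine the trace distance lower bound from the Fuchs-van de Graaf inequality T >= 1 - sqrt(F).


Fuchs-van de Graaf (squared-fidelity convention): 1 - sqrt(F) <= T <= sqrt(1 - F).
Lower bound: T >= 1 - sqrt(F)
sqrt(F) = sqrt(0.762) = 0.8729
T >= 1 - 0.8729
T >= 0.1271

0.1271


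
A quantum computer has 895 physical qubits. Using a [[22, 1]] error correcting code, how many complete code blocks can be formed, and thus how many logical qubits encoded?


Each code block uses 22 physical qubits for 1 logical qubit(s).
Number of complete blocks = floor(895 / 22) = 40
Logical qubits = 40 * 1
= 40

40


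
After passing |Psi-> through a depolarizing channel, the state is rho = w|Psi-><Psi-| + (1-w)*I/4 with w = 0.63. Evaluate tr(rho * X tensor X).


|Psi-> = (|01> - |10>)/sqrt(2)
For the pure Bell state, <X_A X_B> = -1 (Bell-state Pauli correlator).
The maximally-mixed part I/4 has tr(I/4 * P tensor P) = 0 for any traceless Pauli P.
So <X_A X_B>_rho = w * (-1) + (1 - w) * 0
= 0.63 * (-1)
= -0.6300

-0.6300


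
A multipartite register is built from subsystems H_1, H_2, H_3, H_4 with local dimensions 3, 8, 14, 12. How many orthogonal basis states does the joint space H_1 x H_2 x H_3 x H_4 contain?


dim(H_1 x H_2 x H_3 x H_4) = 3 * 8 * 14 * 12
= 24 * 14 * 12
= 336 * 12
= 4032

4032


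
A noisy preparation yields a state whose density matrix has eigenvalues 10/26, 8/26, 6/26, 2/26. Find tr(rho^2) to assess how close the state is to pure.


tr(rho^2) = sum of eigenvalues squared
= (10/26)^2 + (8/26)^2 + (6/26)^2 + (2/26)^2
= (100 + 64 + 36 + 4) / 676
= 204/676
= 0.3018

0.3018


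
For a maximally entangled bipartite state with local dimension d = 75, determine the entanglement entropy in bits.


For a maximally entangled state in d x d:
S = log2(d) = log2(75)
= 6.2288

6.2288


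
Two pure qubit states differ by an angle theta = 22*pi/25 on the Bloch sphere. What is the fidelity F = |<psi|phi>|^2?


For states separated by angle theta on Bloch sphere:
F = cos^2(theta/2)
theta = 22*pi/25 = 2.7646
theta/2 = 1.3823
cos(theta/2) = 0.1874
F = 0.0351

0.0351


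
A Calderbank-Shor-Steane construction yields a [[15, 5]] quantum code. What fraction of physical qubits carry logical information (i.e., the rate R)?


Code rate R = k/n
= 5/15
= 0.3333

0.3333


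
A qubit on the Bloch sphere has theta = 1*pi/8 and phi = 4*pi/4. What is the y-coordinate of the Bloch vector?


theta = 0.3927, phi = 3.1416
r_y = sin(theta)*sin(phi) = 0.3827 * 0.0000
r_y = 0.0000

0.0000


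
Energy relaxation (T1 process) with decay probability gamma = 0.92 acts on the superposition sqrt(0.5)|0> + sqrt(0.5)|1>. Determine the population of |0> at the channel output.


For amplitude damping with parameter gamma on state sqrt(a)|0> + sqrt(b)|1>:
alpha^2 = 0.5, beta^2 = 0.5
P(|0>) = alpha^2 + gamma * beta^2
= 0.5 + 0.92 * 0.5
= 0.5 + 0.4600
= 0.9600

0.9600


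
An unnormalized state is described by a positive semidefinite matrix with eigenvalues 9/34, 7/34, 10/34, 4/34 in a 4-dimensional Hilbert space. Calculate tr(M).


tr(M) = sum of eigenvalues
= 9/34 + 7/34 + 10/34 + 4/34
= 30/34
= 0.8824

0.8824


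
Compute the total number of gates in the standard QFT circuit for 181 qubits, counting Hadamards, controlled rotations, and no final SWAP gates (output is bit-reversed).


Hadamard gates: 181
Controlled rotations: n*(n-1)/2 = 181*180/2 = 16290
SWAP gates: 0 (omitted)
Total = 181 + 16290
= 16471

16471


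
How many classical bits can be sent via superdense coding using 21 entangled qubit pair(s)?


Superdense coding allows 2 classical bits per shared entangled pair.
21 pair(s) -> 2 * 21 = 42 classical bits

42


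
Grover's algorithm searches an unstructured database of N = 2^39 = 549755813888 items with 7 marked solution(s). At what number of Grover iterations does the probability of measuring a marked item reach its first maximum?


After j Grover iterations the success probability is P(j) = sin^2((2j+1)*theta), where sin(theta) = sqrt(k/N).
N = 2^39 = 549755813888, k = 7
sin(theta) = sqrt(k/N) = 3.568322551e-06
theta = arcsin(sqrt(k/N)) = 3.568322551e-06 rad
P(j) reaches its first maximum when (2j+1)*theta is as close as possible to pi/2, i.e. j = round(pi/(4*theta) - 1/2).
pi/(4*theta) - 1/2 = 220102.4061
(For comparison, the common estimate pi/4 * sqrt(N/k) = 220102.9061; the exact maximiser is used here.)
Optimal iterations = 220102

220102


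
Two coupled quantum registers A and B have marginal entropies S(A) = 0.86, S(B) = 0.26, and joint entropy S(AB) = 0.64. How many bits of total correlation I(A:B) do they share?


I(A:B) = S(A) + S(B) - S(AB)
= 0.86 + 0.26 - 0.64
= 0.4800

0.4800


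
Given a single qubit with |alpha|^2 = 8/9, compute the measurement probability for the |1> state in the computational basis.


|alpha|^2 = 8/9 = 0.8889
|beta|^2 = 1 - 8/9 = 1/9 = 0.1111
P(|1>) = |beta|^2 = 0.1111

0.1111


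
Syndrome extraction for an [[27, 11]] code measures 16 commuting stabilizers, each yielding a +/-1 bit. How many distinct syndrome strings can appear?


Each stabilizer generator gives a binary (+1 or -1) measurement outcome.
With 16 independent generators:
Total syndromes = 2^16
= 65536

65536


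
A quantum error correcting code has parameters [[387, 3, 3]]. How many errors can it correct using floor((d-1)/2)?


Code parameters: [[387, 3, 3]], distance d = 3.
Number of correctable errors = floor((d-1)/2)
= floor((3 - 1)/2)
= floor(2/2)
= 1

1


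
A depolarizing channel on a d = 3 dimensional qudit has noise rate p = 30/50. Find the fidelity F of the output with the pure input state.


F = (1-p) + p/d
= (1 - 0.6000) + 0.6000/3
= 0.4000 + 0.2000
= 0.6000

0.6000


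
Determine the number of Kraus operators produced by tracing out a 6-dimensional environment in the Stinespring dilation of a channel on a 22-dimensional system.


Tracing out the environment in an orthonormal basis {|i>_E} gives Kraus operators K_i = <i|_E U |0>_E.
Number of Kraus operators = dim(H_env) = d_env
= 6

6


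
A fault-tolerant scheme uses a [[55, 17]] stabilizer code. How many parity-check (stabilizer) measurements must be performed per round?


For an [[n,k]] stabilizer code:
Number of stabilizer generators = n - k
= 55 - 17
= 38

38


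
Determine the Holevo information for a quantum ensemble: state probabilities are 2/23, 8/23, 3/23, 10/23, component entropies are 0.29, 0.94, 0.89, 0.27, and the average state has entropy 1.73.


chi = S(rho) - sum_i p_i * S(rho_i)
Weighted entropy = 2/23 * 0.29 + 8/23 * 0.94 + 3/23 * 0.89 + 10/23 * 0.27
= 0.5857
chi = 1.73 - 0.5857
= 1.1443

1.1443


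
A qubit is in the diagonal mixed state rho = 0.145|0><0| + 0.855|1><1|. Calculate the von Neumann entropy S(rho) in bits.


S = -p*log2(p) - (1-p)*log2(1-p)
p = 0.1450, 1-p = 0.8550
= -0.1450 * log2(0.1450) - 0.8550 * log2(0.8550)
= -(-0.4040) - (-0.1932)
= 0.5972

0.5972


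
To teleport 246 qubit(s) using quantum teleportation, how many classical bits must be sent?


Quantum teleportation requires 2 classical bits per qubit teleported.
246 qubit(s) -> 2 * 246 = 492 classical bits

492


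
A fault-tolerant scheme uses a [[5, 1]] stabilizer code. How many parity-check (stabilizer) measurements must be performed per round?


For an [[n,k]] stabilizer code:
Number of stabilizer generators = n - k
= 5 - 1
= 4

4


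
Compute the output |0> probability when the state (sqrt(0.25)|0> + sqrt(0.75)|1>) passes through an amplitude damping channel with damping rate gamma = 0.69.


For amplitude damping with parameter gamma on state sqrt(a)|0> + sqrt(b)|1>:
alpha^2 = 0.25, beta^2 = 0.75
P(|0>) = alpha^2 + gamma * beta^2
= 0.25 + 0.69 * 0.75
= 0.25 + 0.5175
= 0.7675

0.7675


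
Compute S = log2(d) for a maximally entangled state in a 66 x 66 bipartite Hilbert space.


For a maximally entangled state in d x d:
S = log2(d) = log2(66)
= 6.0444

6.0444


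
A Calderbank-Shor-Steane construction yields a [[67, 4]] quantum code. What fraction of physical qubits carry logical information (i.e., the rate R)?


Code rate R = k/n
= 4/67
= 0.0597

0.0597


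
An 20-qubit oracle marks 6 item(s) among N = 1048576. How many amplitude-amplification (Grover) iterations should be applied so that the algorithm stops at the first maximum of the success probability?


After j Grover iterations the success probability is P(j) = sin^2((2j+1)*theta), where sin(theta) = sqrt(k/N).
N = 2^20 = 1048576, k = 6
sin(theta) = sqrt(k/N) = 0.002392079827
theta = arcsin(sqrt(k/N)) = 0.002392082108 rad
P(j) reaches its first maximum when (2j+1)*theta is as close as possible to pi/2, i.e. j = round(pi/(4*theta) - 1/2).
pi/(4*theta) - 1/2 = 327.8324
(For comparison, the common estimate pi/4 * sqrt(N/k) = 328.3328; the exact maximiser is used here.)
Optimal iterations = 328

328


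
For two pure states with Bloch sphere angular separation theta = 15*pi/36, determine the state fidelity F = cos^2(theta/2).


For states separated by angle theta on Bloch sphere:
F = cos^2(theta/2)
theta = 15*pi/36 = 1.3090
theta/2 = 0.6545
cos(theta/2) = 0.7934
F = 0.6294

0.6294


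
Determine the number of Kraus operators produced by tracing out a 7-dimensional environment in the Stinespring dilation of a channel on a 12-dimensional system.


Tracing out the environment in an orthonormal basis {|i>_E} gives Kraus operators K_i = <i|_E U |0>_E.
Number of Kraus operators = dim(H_env) = d_env
= 7

7


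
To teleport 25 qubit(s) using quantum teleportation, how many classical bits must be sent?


Quantum teleportation requires 2 classical bits per qubit teleported.
25 qubit(s) -> 2 * 25 = 50 classical bits

50


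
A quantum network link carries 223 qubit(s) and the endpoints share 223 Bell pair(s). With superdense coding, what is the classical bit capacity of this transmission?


Superdense coding allows 2 classical bits per shared entangled pair.
223 pair(s) -> 2 * 223 = 446 classical bits

446


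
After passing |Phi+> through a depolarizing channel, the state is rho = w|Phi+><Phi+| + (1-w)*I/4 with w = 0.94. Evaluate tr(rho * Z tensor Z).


|Phi+> = (|00> + |11>)/sqrt(2)
For the pure Bell state, <Z_A Z_B> = +1 (Bell-state Pauli correlator).
The maximally-mixed part I/4 has tr(I/4 * P tensor P) = 0 for any traceless Pauli P.
So <Z_A Z_B>_rho = w * (+1) + (1 - w) * 0
= 0.94 * (+1)
= 0.9400

0.9400


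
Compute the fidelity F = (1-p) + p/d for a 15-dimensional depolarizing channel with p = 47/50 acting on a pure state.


F = (1-p) + p/d
= (1 - 0.9400) + 0.9400/15
= 0.0600 + 0.0627
= 0.1227

0.1227


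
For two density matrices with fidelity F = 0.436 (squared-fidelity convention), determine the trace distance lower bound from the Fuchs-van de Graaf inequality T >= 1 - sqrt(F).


Fuchs-van de Graaf (squared-fidelity convention): 1 - sqrt(F) <= T <= sqrt(1 - F).
Lower bound: T >= 1 - sqrt(F)
sqrt(F) = sqrt(0.436) = 0.6603
T >= 1 - 0.6603
T >= 0.3397

0.3397


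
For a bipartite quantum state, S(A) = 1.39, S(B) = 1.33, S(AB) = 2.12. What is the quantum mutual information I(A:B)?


I(A:B) = S(A) + S(B) - S(AB)
= 1.39 + 1.33 - 2.12
= 0.6000

0.6000


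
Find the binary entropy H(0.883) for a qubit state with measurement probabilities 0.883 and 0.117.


S = -p*log2(p) - (1-p)*log2(1-p)
p = 0.8830, 1-p = 0.1170
= -0.8830 * log2(0.8830) - 0.1170 * log2(0.1170)
= -(-0.1585) - (-0.3622)
= 0.5207

0.5207


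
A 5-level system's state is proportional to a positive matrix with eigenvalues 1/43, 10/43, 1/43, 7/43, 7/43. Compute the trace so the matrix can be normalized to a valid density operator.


tr(M) = sum of eigenvalues
= 1/43 + 10/43 + 1/43 + 7/43 + 7/43
= 26/43
= 0.6047

0.6047


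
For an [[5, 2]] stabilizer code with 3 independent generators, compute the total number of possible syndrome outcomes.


Each stabilizer generator gives a binary (+1 or -1) measurement outcome.
With 3 independent generators:
Total syndromes = 2^3
= 8

8


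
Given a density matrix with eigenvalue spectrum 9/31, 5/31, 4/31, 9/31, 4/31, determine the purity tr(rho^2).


tr(rho^2) = sum of eigenvalues squared
= (9/31)^2 + (5/31)^2 + (4/31)^2 + (9/31)^2 + (4/31)^2
= (81 + 25 + 16 + 81 + 16) / 961
= 219/961
= 0.2279

0.2279


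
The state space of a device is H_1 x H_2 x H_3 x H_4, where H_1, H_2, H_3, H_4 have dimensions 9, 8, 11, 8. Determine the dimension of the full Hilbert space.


dim(H_1 x H_2 x H_3 x H_4) = 9 * 8 * 11 * 8
= 72 * 11 * 8
= 792 * 8
= 6336

6336


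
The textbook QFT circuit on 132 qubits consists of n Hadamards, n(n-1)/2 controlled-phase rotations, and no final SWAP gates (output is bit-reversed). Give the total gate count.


Hadamard gates: 132
Controlled rotations: n*(n-1)/2 = 132*131/2 = 8646
SWAP gates: 0 (omitted)
Total = 132 + 8646
= 8778

8778


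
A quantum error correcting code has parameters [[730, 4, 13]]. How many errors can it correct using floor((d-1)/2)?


Code parameters: [[730, 4, 13]], distance d = 13.
Number of correctable errors = floor((d-1)/2)
= floor((13 - 1)/2)
= floor(12/2)
= 6

6


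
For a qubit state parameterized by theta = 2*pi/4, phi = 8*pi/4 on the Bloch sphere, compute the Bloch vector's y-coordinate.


theta = 1.5708, phi = 6.2832
r_y = sin(theta)*sin(phi) = 1.0000 * 0.0000
r_y = 0.0000

0.0000


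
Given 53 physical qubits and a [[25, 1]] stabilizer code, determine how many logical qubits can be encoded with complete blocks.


Each code block uses 25 physical qubits for 1 logical qubit(s).
Number of complete blocks = floor(53 / 25) = 2
Logical qubits = 2 * 1
= 2

2


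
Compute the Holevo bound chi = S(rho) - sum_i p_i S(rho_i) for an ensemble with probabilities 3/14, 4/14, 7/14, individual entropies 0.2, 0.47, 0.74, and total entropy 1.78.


chi = S(rho) - sum_i p_i * S(rho_i)
Weighted entropy = 3/14 * 0.2 + 4/14 * 0.47 + 7/14 * 0.74
= 0.5471
chi = 1.78 - 0.5471
= 1.2329

1.2329


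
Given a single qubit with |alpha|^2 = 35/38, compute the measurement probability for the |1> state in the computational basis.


|alpha|^2 = 35/38 = 0.9211
|beta|^2 = 1 - 35/38 = 3/38 = 0.0789
P(|1>) = |beta|^2 = 0.0789

0.0789


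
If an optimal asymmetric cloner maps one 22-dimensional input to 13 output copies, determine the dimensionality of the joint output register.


Output space = H^(tensor 13) where dim(H) = 22
dim = 22^13
= 484 (after 2 factors)
= 10648 (after 3 factors)
= 234256 (after 4 factors)
= 5153632 (after 5 factors)
= 113379904 (after 6 factors)
= 2494357888 (after 7 factors)
= 54875873536 (after 8 factors)
= 1207269217792 (after 9 factors)
= 26559922791424 (after 10 factors)
= 584318301411328 (after 11 factors)
= 12855002631049216 (after 12 factors)
= 282810057883082752 (after 13 factors)
= 282810057883082752

282810057883082752


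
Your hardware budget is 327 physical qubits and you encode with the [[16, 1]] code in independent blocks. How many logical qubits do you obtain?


Each code block uses 16 physical qubits for 1 logical qubit(s).
Number of complete blocks = floor(327 / 16) = 20
Logical qubits = 20 * 1
= 20

20


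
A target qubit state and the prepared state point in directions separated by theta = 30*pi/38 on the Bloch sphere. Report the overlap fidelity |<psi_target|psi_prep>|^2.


For states separated by angle theta on Bloch sphere:
F = cos^2(theta/2)
theta = 30*pi/38 = 2.4802
theta/2 = 1.2401
cos(theta/2) = 0.3247
F = 0.1054

0.1054


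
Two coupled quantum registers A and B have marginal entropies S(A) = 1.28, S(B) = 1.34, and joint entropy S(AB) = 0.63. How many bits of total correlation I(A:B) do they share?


I(A:B) = S(A) + S(B) - S(AB)
= 1.28 + 1.34 - 0.63
= 1.9900

1.9900


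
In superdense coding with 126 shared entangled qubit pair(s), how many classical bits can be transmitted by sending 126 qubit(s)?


Superdense coding allows 2 classical bits per shared entangled pair.
126 pair(s) -> 2 * 126 = 252 classical bits

252


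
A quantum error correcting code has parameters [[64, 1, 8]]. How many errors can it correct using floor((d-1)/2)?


Code parameters: [[64, 1, 8]], distance d = 8.
Number of correctable errors = floor((d-1)/2)
= floor((8 - 1)/2)
= floor(7/2)
= 3

3


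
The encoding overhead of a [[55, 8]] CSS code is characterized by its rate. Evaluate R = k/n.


Code rate R = k/n
= 8/55
= 0.1455

0.1455


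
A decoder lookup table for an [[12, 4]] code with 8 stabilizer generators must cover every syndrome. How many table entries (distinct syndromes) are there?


Each stabilizer generator gives a binary (+1 or -1) measurement outcome.
With 8 independent generators:
Total syndromes = 2^8
= 256

256


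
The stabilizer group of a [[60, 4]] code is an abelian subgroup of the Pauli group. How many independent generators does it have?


For an [[n,k]] stabilizer code:
Number of stabilizer generators = n - k
= 60 - 4
= 56

56


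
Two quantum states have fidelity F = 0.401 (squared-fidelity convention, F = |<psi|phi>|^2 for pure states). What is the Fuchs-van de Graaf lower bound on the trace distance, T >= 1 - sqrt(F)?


Fuchs-van de Graaf (squared-fidelity convention): 1 - sqrt(F) <= T <= sqrt(1 - F).
Lower bound: T >= 1 - sqrt(F)
sqrt(F) = sqrt(0.401) = 0.6332
T >= 1 - 0.6332
T >= 0.3668

0.3668


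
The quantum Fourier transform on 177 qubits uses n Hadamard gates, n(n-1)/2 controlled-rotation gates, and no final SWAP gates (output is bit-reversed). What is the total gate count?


Hadamard gates: 177
Controlled rotations: n*(n-1)/2 = 177*176/2 = 15576
SWAP gates: 0 (omitted)
Total = 177 + 15576
= 15753

15753


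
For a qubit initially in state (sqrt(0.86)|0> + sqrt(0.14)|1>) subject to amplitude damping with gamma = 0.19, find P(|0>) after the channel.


For amplitude damping with parameter gamma on state sqrt(a)|0> + sqrt(b)|1>:
alpha^2 = 0.86, beta^2 = 0.14
P(|0>) = alpha^2 + gamma * beta^2
= 0.86 + 0.19 * 0.14
= 0.86 + 0.0266
= 0.8866

0.8866


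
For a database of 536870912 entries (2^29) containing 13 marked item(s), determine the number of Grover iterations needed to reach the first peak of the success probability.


After j Grover iterations the success probability is P(j) = sin^2((2j+1)*theta), where sin(theta) = sqrt(k/N).
N = 2^29 = 536870912, k = 13
sin(theta) = sqrt(k/N) = 0.0001556097264
theta = arcsin(sqrt(k/N)) = 0.000155609727 rad
P(j) reaches its first maximum when (2j+1)*theta is as close as possible to pi/2, i.e. j = round(pi/(4*theta) - 1/2).
pi/(4*theta) - 1/2 = 5046.7305
(For comparison, the common estimate pi/4 * sqrt(N/k) = 5047.2305; the exact maximiser is used here.)
Optimal iterations = 5047

5047


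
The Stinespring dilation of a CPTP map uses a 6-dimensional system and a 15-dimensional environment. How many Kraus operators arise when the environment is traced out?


Tracing out the environment in an orthonormal basis {|i>_E} gives Kraus operators K_i = <i|_E U |0>_E.
Number of Kraus operators = dim(H_env) = d_env
= 15

15


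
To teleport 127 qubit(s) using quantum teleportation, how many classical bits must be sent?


Quantum teleportation requires 2 classical bits per qubit teleported.
127 qubit(s) -> 2 * 127 = 254 classical bits

254


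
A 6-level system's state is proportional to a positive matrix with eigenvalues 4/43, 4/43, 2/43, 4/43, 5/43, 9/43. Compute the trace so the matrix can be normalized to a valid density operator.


tr(M) = sum of eigenvalues
= 4/43 + 4/43 + 2/43 + 4/43 + 5/43 + 9/43
= 28/43
= 0.6512

0.6512


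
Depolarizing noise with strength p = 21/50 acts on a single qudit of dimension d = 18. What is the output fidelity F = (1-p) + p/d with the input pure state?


F = (1-p) + p/d
= (1 - 0.4200) + 0.4200/18
= 0.5800 + 0.0233
= 0.6033

0.6033


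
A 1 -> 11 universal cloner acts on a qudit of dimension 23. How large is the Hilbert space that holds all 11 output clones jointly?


Output space = H^(tensor 11) where dim(H) = 23
dim = 23^11
= 529 (after 2 factors)
= 12167 (after 3 factors)
= 279841 (after 4 factors)
= 6436343 (after 5 factors)
= 148035889 (after 6 factors)
= 3404825447 (after 7 factors)
= 78310985281 (after 8 factors)
= 1801152661463 (after 9 factors)
= 41426511213649 (after 10 factors)
= 952809757913927 (after 11 factors)
= 952809757913927

952809757913927


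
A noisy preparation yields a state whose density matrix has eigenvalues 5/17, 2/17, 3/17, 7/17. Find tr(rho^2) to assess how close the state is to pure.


tr(rho^2) = sum of eigenvalues squared
= (5/17)^2 + (2/17)^2 + (3/17)^2 + (7/17)^2
= (25 + 4 + 9 + 49) / 289
= 87/289
= 0.3010

0.3010


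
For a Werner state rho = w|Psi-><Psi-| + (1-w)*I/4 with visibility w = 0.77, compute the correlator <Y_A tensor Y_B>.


|Psi-> = (|01> - |10>)/sqrt(2)
For the pure Bell state, <Y_A Y_B> = -1 (Bell-state Pauli correlator).
The maximally-mixed part I/4 has tr(I/4 * P tensor P) = 0 for any traceless Pauli P.
So <Y_A Y_B>_rho = w * (-1) + (1 - w) * 0
= 0.77 * (-1)
= -0.7700

-0.7700


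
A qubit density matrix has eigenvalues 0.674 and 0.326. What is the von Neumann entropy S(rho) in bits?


S = -p*log2(p) - (1-p)*log2(1-p)
p = 0.6740, 1-p = 0.3260
= -0.6740 * log2(0.6740) - 0.3260 * log2(0.3260)
= -(-0.3836) - (-0.5272)
= 0.9108

0.9108


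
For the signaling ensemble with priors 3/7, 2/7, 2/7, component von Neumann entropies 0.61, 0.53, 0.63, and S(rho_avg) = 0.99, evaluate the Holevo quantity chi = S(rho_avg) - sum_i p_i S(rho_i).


chi = S(rho) - sum_i p_i * S(rho_i)
Weighted entropy = 3/7 * 0.61 + 2/7 * 0.53 + 2/7 * 0.63
= 0.5929
chi = 0.99 - 0.5929
= 0.3971

0.3971


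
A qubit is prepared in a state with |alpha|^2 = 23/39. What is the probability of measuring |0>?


|alpha|^2 = 23/39 = 0.5897
|beta|^2 = 1 - 23/39 = 16/39 = 0.4103
P(|0>) = |alpha|^2 = 0.5897

0.5897


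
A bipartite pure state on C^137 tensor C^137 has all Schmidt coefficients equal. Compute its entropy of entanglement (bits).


For a maximally entangled state in d x d:
S = log2(d) = log2(137)
= 7.0980

7.0980


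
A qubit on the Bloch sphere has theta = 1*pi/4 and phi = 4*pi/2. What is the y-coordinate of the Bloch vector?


theta = 0.7854, phi = 6.2832
r_y = sin(theta)*sin(phi) = 0.7071 * 0.0000
r_y = 0.0000

0.0000


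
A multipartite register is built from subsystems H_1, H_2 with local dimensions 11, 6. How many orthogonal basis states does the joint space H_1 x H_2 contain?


dim(H_1 x H_2) = 11 * 6
= 66

66


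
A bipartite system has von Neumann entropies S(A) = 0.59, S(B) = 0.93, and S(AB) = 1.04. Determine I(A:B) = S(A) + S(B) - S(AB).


I(A:B) = S(A) + S(B) - S(AB)
= 0.59 + 0.93 - 1.04
= 0.4800

0.4800


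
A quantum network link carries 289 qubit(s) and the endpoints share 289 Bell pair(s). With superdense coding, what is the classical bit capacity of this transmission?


Superdense coding allows 2 classical bits per shared entangled pair.
289 pair(s) -> 2 * 289 = 578 classical bits

578


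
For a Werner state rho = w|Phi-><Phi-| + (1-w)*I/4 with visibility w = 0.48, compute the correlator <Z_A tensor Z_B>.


|Phi-> = (|00> - |11>)/sqrt(2)
For the pure Bell state, <Z_A Z_B> = +1 (Bell-state Pauli correlator).
The maximally-mixed part I/4 has tr(I/4 * P tensor P) = 0 for any traceless Pauli P.
So <Z_A Z_B>_rho = w * (+1) + (1 - w) * 0
= 0.48 * (+1)
= 0.4800

0.4800


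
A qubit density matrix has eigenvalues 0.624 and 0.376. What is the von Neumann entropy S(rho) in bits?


S = -p*log2(p) - (1-p)*log2(1-p)
p = 0.6240, 1-p = 0.3760
= -0.6240 * log2(0.6240) - 0.3760 * log2(0.3760)
= -(-0.4246) - (-0.5306)
= 0.9552

0.9552


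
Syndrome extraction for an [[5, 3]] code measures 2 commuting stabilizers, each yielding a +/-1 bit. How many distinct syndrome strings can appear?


Each stabilizer generator gives a binary (+1 or -1) measurement outcome.
With 2 independent generators:
Total syndromes = 2^2
= 4

4
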